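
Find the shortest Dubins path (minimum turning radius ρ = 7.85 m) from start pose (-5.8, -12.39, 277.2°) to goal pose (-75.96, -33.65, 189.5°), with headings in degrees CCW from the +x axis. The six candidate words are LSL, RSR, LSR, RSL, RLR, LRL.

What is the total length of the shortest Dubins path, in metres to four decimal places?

76.9051 m

Let ψ = atan2(Δy, Δx) = atan2(-21.26, -70.16) = -163.1421° be the start→goal bearing.
Normalize: d = |goal − start| / ρ = 73.310389/7.85 = 9.338903, α = (θ_start − ψ) mod 360° = 80.3421° = 1.402233 rad, β = (θ_goal − ψ) mod 360° = 352.6421° = 6.154765 rad.
Common terms: sin α = 0.985827, cos α = 0.167766, sin β = -0.128068, cos β = 0.991765, cos(α−β) = 0.040132, d² = 87.215111. Work in radians in the unit-radius frame; every candidate has L = ρ·(t + p + q).
LSL: p² = 2 + d² − 2cos(α−β) + 2d(sin α − sin β) = 109.939954; p = √p² = 10.485226; φ = atan2(cos β − cos α, d + sin α − sin β) = 0.078668 rad; t = (φ − α) mod 2π = 4.959620 rad, q = (β − φ) mod 2π = 6.076097 rad → L = 7.85·(4.959620 + 10.485226 + 6.076097) = 7.85·21.520942 = 168.939398 m
RSR: p² = 2 + d² − 2cos(α−β) + 2d(sin β − sin α) = 68.329741; p = √p² = 8.266181; φ = atan2(cos α − cos β, d − sin α + sin β) = -0.099849 rad; t = (α − φ) mod 2π = 1.502082 rad, q = (φ − β) mod 2π = 0.028571 rad → L = 7.85·(1.502082 + 8.266181 + 0.028571) = 7.85·9.796834 = 76.905149 m
LSR: p² = d² − 2 + 2cos(α−β) + 2d(sin α + sin β) = 101.316435; p = √p² = 10.065607; φ = atan2(−cos α − cos β, d + sin α + sin β) − atan2(−2, p) = 0.082911 rad; t = (φ − α) mod 2π = 4.963863 rad, q = (φ − β) mod 2π = 0.211332 rad → L = 7.85·(4.963863 + 10.065607 + 0.211332) = 7.85·15.240802 = 119.640294 m
RSL: p² = d² − 2 + 2cos(α−β) − 2d(sin α + sin β) = 69.274315; p = √p² = 8.323119; φ = atan2(cos α + cos β, d − sin α − sin β) − atan2(2, p) = -0.099947 rad; t = (α − φ) mod 2π = 1.502181 rad, q = (β − φ) mod 2π = 6.254712 rad → L = 7.85·(1.502181 + 8.323119 + 6.254712) = 7.85·16.080012 = 126.228093 m
RLR: c = (6 − d² + 2cos(α−β) + 2d(sin α − sin β))/8 = -7.541218, |c| > 1 → infeasible
LRL: c = (6 − d² + 2cos(α−β) − 2d(sin α − sin β))/8 = -12.742494, |c| > 1 → infeasible
Shortest: RSR with L = 76.905149 m ≈ 76.9051 m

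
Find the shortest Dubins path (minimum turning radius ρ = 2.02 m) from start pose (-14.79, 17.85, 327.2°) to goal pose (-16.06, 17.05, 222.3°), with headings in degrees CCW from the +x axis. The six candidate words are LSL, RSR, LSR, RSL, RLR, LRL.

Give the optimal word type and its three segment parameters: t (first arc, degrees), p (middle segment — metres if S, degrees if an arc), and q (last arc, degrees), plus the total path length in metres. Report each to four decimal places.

RLR: t = 3.9113°, p = 318.8090°, q = 59.7977°, L = 13.4859 m

Let ψ = atan2(Δy, Δx) = atan2(-0.80, -1.27) = -147.7923° be the start→goal bearing.
Normalize: d = |goal − start| / ρ = 1.500966/2.02 = 0.743053, α = (θ_start − ψ) mod 360° = 114.9923° = 2.006994 rad, β = (θ_goal − ψ) mod 360° = 10.0923° = 0.176144 rad.
Common terms: sin α = 0.906365, cos α = -0.422496, sin β = 0.175234, cos β = 0.984527, cos(α−β) = -0.257133, d² = 0.552127. Work in radians in the unit-radius frame; every candidate has L = ρ·(t + p + q).
LSL: p² = 2 + d² − 2cos(α−β) + 2d(sin α − sin β) = 4.152929; p = √p² = 2.037874; φ = atan2(cos β − cos α, d + sin α − sin β) = 0.762093 rad; t = (φ − α) mod 2π = 5.038284 rad, q = (β − φ) mod 2π = 5.697236 rad → L = 2.02·(5.038284 + 2.037874 + 5.697236) = 2.02·12.773394 = 25.802256 m
RSR: p² = 2 + d² − 2cos(α−β) + 2d(sin β − sin α) = 1.979856; p = √p² = 1.407074; φ = atan2(cos α − cos β, d − sin α + sin β) = -1.562323 rad; t = (α − φ) mod 2π = 3.569317 rad, q = (φ − β) mod 2π = 4.544718 rad → L = 2.02·(3.569317 + 1.407074 + 4.544718) = 2.02·9.521109 = 19.232641 m
LSR: p² = d² − 2 + 2cos(α−β) + 2d(sin α + sin β) = -0.354768 < 0 → infeasible
RSL: p² = d² − 2 + 2cos(α−β) − 2d(sin α + sin β) = -3.569508 < 0 → infeasible
RLR: c = (6 − d² + 2cos(α−β) + 2d(sin α − sin β))/8 = 0.752518; p = 2π − arccos c = 5.564266 rad; φ = atan2(cos α − cos β, d − sin α + sin β) = -1.562323 rad; t = (α − φ + p/2) mod 2π = 0.068265 rad, q = (α − β − t + p) mod 2π = 1.043666 rad → L = 2.02·(0.068265 + 5.564266 + 1.043666) = 2.02·6.676197 = 13.485918 m
LRL: c = (6 − d² + 2cos(α−β) − 2d(sin α − sin β))/8 = 0.480884; p = 2π − arccos c = 5.214051 rad; φ = atan2(cos β − cos α, d + sin α − sin β) = 0.762093 rad; t = (φ − α + p/2) mod 2π = 1.362124 rad, q = (β − α − t + p) mod 2π = 2.021077 rad → L = 2.02·(1.362124 + 5.214051 + 2.021077) = 2.02·8.597253 = 17.366450 m
Shortest: RLR with L = 13.485918 m ≈ 13.4859 m
Convert RLR to answer units (arcs ×180/π): t = 0.068265·180/π = 3.9113°, p = 5.564266·180/π = 318.8090°, q = 1.043666·180/π = 59.7977°, L = 13.4859 m.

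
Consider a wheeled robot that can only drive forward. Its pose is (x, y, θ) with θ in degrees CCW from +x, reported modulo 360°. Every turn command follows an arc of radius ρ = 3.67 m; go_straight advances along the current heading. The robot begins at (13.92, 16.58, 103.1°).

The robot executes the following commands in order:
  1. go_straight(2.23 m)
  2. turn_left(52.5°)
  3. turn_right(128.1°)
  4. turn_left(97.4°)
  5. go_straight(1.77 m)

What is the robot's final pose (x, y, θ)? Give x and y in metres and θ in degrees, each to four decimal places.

(11.4803, 34.6667, 124.9000°)

set_pose: (x, y, θ) = (13.9200, 16.5800, 103.1000°), ρ = 3.67
go_straight(2.23): x += 2.23·cos θ, y += 2.23·sin θ → (13.4146, 18.7520, 103.1000°)
turn_left(52.5°): centre at ρ to the left, rotate +52.5° → (11.3562, 21.2624, 155.6000°)
turn_right(128.1°): centre at ρ to the right, rotate −128.1° → (11.1776, 27.8599, 27.5000°)
turn_left(97.4°): centre at ρ to the left, rotate +97.4° → (12.4930, 33.2150, 124.9000°)
go_straight(1.77): x += 1.77·cos θ, y += 1.77·sin θ → (11.4803, 34.6667, 124.9000°)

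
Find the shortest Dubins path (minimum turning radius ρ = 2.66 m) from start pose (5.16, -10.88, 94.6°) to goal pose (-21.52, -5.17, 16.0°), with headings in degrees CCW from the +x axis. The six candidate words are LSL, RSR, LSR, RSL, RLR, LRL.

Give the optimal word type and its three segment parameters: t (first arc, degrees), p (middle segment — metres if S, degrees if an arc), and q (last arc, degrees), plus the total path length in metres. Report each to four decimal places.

Let ψ = atan2(Δy, Δx) = atan2(5.71, -26.68) = 167.9199° be the start→goal bearing.
Normalize: d = |goal − start| / ρ = 27.284180/2.66 = 10.257211, α = (θ_start − ψ) mod 360° = 286.6801° = 5.003511 rad, β = (θ_goal − ψ) mod 360° = 208.0801° = 3.631683 rad.
Common terms: sin α = -0.957922, cos α = 0.287028, sin β = -0.470705, cos β = -0.882290, cos(α−β) = 0.197657, d² = 105.210371. Work in radians in the unit-radius frame; every candidate has L = ρ·(t + p + q).
LSL: p² = 2 + d² − 2cos(α−β) + 2d(sin α − sin β) = 96.820082; p = √p² = 9.839720; φ = atan2(cos β − cos α, d + sin α − sin β) = -0.119118 rad; t = (φ − α) mod 2π = 1.160556 rad, q = (β − φ) mod 2π = 3.750801 rad → L = 2.66·(1.160556 + 9.839720 + 3.750801) = 2.66·14.751076 = 39.237862 m
RSR: p² = 2 + d² − 2cos(α−β) + 2d(sin β − sin α) = 116.810030; p = √p² = 10.807869; φ = atan2(cos α − cos β, d − sin α + sin β) = 0.108404 rad; t = (α − φ) mod 2π = 4.895108 rad, q = (φ − β) mod 2π = 2.759906 rad → L = 2.66·(4.895108 + 10.807869 + 2.759906) = 2.66·18.462883 = 49.111269 m
LSR: p² = d² − 2 + 2cos(α−β) + 2d(sin α + sin β) = 74.298217; p = √p² = 8.619641; φ = atan2(−cos α − cos β, d + sin α + sin β) − atan2(−2, p) = 0.295316 rad; t = (φ − α) mod 2π = 1.574990 rad, q = (φ − β) mod 2π = 2.946819 rad → L = 2.66·(1.574990 + 8.619641 + 2.946819) = 2.66·13.141451 = 34.956259 m
RSL: p² = d² − 2 + 2cos(α−β) − 2d(sin α + sin β) = 132.913154; p = √p² = 11.528797; φ = atan2(cos α + cos β, d − sin α − sin β) − atan2(2, p) = -0.222664 rad; t = (α − φ) mod 2π = 5.226175 rad, q = (β − φ) mod 2π = 3.854347 rad → L = 2.66·(5.226175 + 11.528797 + 3.854347) = 2.66·20.609319 = 54.820788 m
RLR: c = (6 − d² + 2cos(α−β) + 2d(sin α − sin β))/8 = -13.601254, |c| > 1 → infeasible
LRL: c = (6 − d² + 2cos(α−β) − 2d(sin α − sin β))/8 = -11.102510, |c| > 1 → infeasible
Shortest: LSR with L = 34.956259 m ≈ 34.9563 m
Convert LSR to answer units (arcs ×180/π): t = 1.574990·180/π = 90.2403°, p = ρ·p = 2.66·8.619641 = 22.9282 m, q = 2.946819·180/π = 168.8403°, L = 34.9563 m.

LSR: t = 90.2403°, p = 22.9282 m, q = 168.8403°, L = 34.9563 m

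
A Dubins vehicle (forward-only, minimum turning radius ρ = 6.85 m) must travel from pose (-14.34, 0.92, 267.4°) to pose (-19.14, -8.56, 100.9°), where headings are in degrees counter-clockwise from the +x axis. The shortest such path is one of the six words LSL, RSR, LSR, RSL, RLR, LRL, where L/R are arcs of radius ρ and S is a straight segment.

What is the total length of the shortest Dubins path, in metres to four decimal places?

Let ψ = atan2(Δy, Δx) = atan2(-9.48, -4.80) = -116.8544° be the start→goal bearing.
Normalize: d = |goal − start| / ρ = 10.625931/6.85 = 1.551231, α = (θ_start − ψ) mod 360° = 24.2544° = 0.423320 rad, β = (θ_goal − ψ) mod 360° = 217.7544° = 3.800532 rad.
Common terms: sin α = 0.410789, cos α = 0.911730, sin β = -0.612278, cos β = -0.790642, cos(α−β) = -0.972370, d² = 2.406317. Work in radians in the unit-radius frame; every candidate has L = ρ·(t + p + q).
LSL: p² = 2 + d² − 2cos(α−β) + 2d(sin α − sin β) = 9.525084; p = √p² = 3.086274; φ = atan2(cos β − cos α, d + sin α − sin β) = -0.584275 rad; t = (φ − α) mod 2π = 5.275591 rad, q = (β − φ) mod 2π = 4.384807 rad → L = 6.85·(5.275591 + 3.086274 + 4.384807) = 6.85·12.746671 = 87.314696 m
RSR: p² = 2 + d² − 2cos(α−β) + 2d(sin β − sin α) = 3.177029; p = √p² = 1.782422; φ = atan2(cos α − cos β, d − sin α + sin β) = 1.269961 rad; t = (α − φ) mod 2π = 5.436543 rad, q = (φ − β) mod 2π = 3.752615 rad → L = 6.85·(5.436543 + 1.782422 + 3.752615) = 6.85·10.971581 = 75.155328 m
LSR: p² = d² − 2 + 2cos(α−β) + 2d(sin α + sin β) = -2.163535 < 0 → infeasible
RSL: p² = d² − 2 + 2cos(α−β) − 2d(sin α + sin β) = -0.913311 < 0 → infeasible
RLR: c = (6 − d² + 2cos(α−β) + 2d(sin α − sin β))/8 = 0.602871; p = 2π − arccos c = 5.359484 rad; φ = atan2(cos α − cos β, d − sin α + sin β) = 1.269961 rad; t = (α − φ + p/2) mod 2π = 1.833100 rad, q = (α − β − t + p) mod 2π = 0.149172 rad → L = 6.85·(1.833100 + 5.359484 + 0.149172) = 6.85·7.341756 = 50.291030 m
LRL: c = (6 − d² + 2cos(α−β) − 2d(sin α − sin β))/8 = -0.190636; p = 2π − arccos c = 4.520579 rad; φ = atan2(cos β − cos α, d + sin α − sin β) = -0.584275 rad; t = (φ − α + p/2) mod 2π = 1.252695 rad, q = (β − α − t + p) mod 2π = 0.361911 rad → L = 6.85·(1.252695 + 4.520579 + 0.361911) = 6.85·6.135186 = 42.026022 m
Shortest: LRL with L = 42.026022 m ≈ 42.0260 m

42.0260 m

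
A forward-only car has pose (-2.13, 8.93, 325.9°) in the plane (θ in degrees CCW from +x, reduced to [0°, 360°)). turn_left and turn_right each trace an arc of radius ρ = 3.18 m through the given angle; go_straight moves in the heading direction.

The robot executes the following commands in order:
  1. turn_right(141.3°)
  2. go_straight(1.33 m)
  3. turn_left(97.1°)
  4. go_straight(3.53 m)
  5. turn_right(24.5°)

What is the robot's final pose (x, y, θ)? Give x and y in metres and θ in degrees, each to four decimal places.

(-7.1395, -5.6003, 257.2000°)

set_pose: (x, y, θ) = (-2.1300, 8.9300, 325.9000°), ρ = 3.18
turn_right(141.3°): centre at ρ to the right, rotate −141.3° → (-3.6578, 3.1270, 184.6000°)
go_straight(1.33): x += 1.33·cos θ, y += 1.33·sin θ → (-4.9835, 3.0203, 184.6000°)
turn_left(97.1°): centre at ρ to the left, rotate +97.1° → (-7.8424, -0.7943, 281.7000°)
go_straight(3.53): x += 3.53·cos θ, y += 3.53·sin θ → (-7.1266, -4.2509, 281.7000°)
turn_right(24.5°): centre at ρ to the right, rotate −24.5° → (-7.1395, -5.6003, 257.2000°)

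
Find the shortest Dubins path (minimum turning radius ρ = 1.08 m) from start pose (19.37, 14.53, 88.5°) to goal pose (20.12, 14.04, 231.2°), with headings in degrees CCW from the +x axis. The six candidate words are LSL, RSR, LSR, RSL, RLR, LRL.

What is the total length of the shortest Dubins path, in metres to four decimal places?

6.2606 m

Let ψ = atan2(Δy, Δx) = atan2(-0.49, 0.75) = -33.1579° be the start→goal bearing.
Normalize: d = |goal − start| / ρ = 0.895879/1.08 = 0.829518, α = (θ_start − ψ) mod 360° = 121.6579° = 2.123331 rad, β = (θ_goal − ψ) mod 360° = 264.3579° = 4.613916 rad.
Common terms: sin α = 0.851197, cos α = -0.524847, sin β = -0.995155, cos β = -0.098314, cos(α−β) = -0.795473, d² = 0.688100. Work in radians in the unit-radius frame; every candidate has L = ρ·(t + p + q).
LSL: p² = 2 + d² − 2cos(α−β) + 2d(sin α − sin β) = 7.342212; p = √p² = 2.709652; φ = atan2(cos β − cos α, d + sin α − sin β) = 0.158070 rad; t = (φ − α) mod 2π = 4.317924 rad, q = (β − φ) mod 2π = 4.455846 rad → L = 1.08·(4.317924 + 2.709652 + 4.455846) = 1.08·11.483422 = 12.402096 m
RSR: p² = 2 + d² − 2cos(α−β) + 2d(sin β − sin α) = 1.215882; p = √p² = 1.102670; φ = atan2(cos α − cos β, d − sin α + sin β) = -2.744414 rad; t = (α − φ) mod 2π = 4.867745 rad, q = (φ − β) mod 2π = 5.208040 rad → L = 1.08·(4.867745 + 1.102670 + 5.208040) = 1.08·11.178456 = 12.072733 m
LSR: p² = d² − 2 + 2cos(α−β) + 2d(sin α + sin β) = -3.141679 < 0 → infeasible
RSL: p² = d² − 2 + 2cos(α−β) − 2d(sin α + sin β) = -2.664014 < 0 → infeasible
RLR: c = (6 − d² + 2cos(α−β) + 2d(sin α − sin β))/8 = 0.848015; p = 2π − arccos c = 5.724617 rad; φ = atan2(cos α − cos β, d − sin α + sin β) = -2.744414 rad; t = (α − φ + p/2) mod 2π = 1.446869 rad, q = (α − β − t + p) mod 2π = 1.787164 rad → L = 1.08·(1.446869 + 5.724617 + 1.787164) = 1.08·8.958649 = 9.675341 m
LRL: c = (6 − d² + 2cos(α−β) − 2d(sin α − sin β))/8 = 0.082224; p = 2π − arccos c = 4.794705 rad; φ = atan2(cos β − cos α, d + sin α − sin β) = 0.158070 rad; t = (φ − α + p/2) mod 2π = 0.432091 rad, q = (β − α − t + p) mod 2π = 0.570014 rad → L = 1.08·(0.432091 + 4.794705 + 0.570014) = 1.08·5.796810 = 6.260555 m
Shortest: LRL with L = 6.260555 m ≈ 6.2606 m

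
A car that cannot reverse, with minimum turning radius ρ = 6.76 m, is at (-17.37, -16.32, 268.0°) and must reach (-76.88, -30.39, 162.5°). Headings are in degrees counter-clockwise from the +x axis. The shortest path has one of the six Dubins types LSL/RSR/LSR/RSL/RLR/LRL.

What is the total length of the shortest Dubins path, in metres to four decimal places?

Let ψ = atan2(Δy, Δx) = atan2(-14.07, -59.51) = -166.6978° be the start→goal bearing.
Normalize: d = |goal − start| / ρ = 61.150675/6.76 = 9.045958, α = (θ_start − ψ) mod 360° = 74.6978° = 1.303722 rad, β = (θ_goal − ψ) mod 360° = 329.1978° = 5.745585 rad.
Common terms: sin α = 0.964547, cos α = 0.263910, sin β = -0.512076, cos β = 0.858940, cos(α−β) = -0.267238, d² = 81.829352. Work in radians in the unit-radius frame; every candidate has L = ρ·(t + p + q).
LSL: p² = 2 + d² − 2cos(α−β) + 2d(sin α − sin β) = 111.078773; p = √p² = 10.539391; φ = atan2(cos β − cos α, d + sin α − sin β) = 0.056488 rad; t = (φ − α) mod 2π = 5.035951 rad, q = (β − φ) mod 2π = 5.689097 rad → L = 6.76·(5.035951 + 10.539391 + 5.689097) = 6.76·21.264440 = 143.747613 m
RSR: p² = 2 + d² − 2cos(α−β) + 2d(sin β − sin α) = 57.648885; p = √p² = 7.592686; φ = atan2(cos α − cos β, d − sin α + sin β) = -0.078449 rad; t = (α − φ) mod 2π = 1.382171 rad, q = (φ − β) mod 2π = 0.459151 rad → L = 6.76·(1.382171 + 7.592686 + 0.459151) = 6.76·9.434009 = 63.773898 m
LSR: p² = d² − 2 + 2cos(α−β) + 2d(sin α + sin β) = 87.480944; p = √p² = 9.353125; φ = atan2(−cos α − cos β, d + sin α + sin β) − atan2(−2, p) = 0.092992 rad; t = (φ − α) mod 2π = 5.072455 rad, q = (φ − β) mod 2π = 0.630592 rad → L = 6.76·(5.072455 + 9.353125 + 0.630592) = 6.76·15.056171 = 101.779716 m
RSL: p² = d² − 2 + 2cos(α−β) − 2d(sin α + sin β) = 71.108807; p = √p² = 8.432604; φ = atan2(cos α + cos β, d − sin α − sin β) − atan2(2, p) = -0.102945 rad; t = (α − φ) mod 2π = 1.406667 rad, q = (β − φ) mod 2π = 5.848530 rad → L = 6.76·(1.406667 + 8.432604 + 5.848530) = 6.76·15.687801 = 106.049535 m
RLR: c = (6 − d² + 2cos(α−β) + 2d(sin α − sin β))/8 = -6.206111, |c| > 1 → infeasible
LRL: c = (6 − d² + 2cos(α−β) − 2d(sin α − sin β))/8 = -12.884847, |c| > 1 → infeasible
Shortest: RSR with L = 63.773898 m ≈ 63.7739 m

63.7739 m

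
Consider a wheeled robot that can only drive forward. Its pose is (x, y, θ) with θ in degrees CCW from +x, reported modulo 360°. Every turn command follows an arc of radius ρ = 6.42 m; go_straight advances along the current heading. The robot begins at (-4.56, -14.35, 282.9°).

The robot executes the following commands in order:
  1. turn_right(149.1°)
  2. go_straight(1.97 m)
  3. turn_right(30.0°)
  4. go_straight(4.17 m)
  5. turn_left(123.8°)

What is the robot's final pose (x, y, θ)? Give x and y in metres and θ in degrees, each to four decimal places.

(-30.3864, -9.0455, 227.6000°)

set_pose: (x, y, θ) = (-4.5600, -14.3500, 282.9000°), ρ = 6.42
turn_right(149.1°): centre at ρ to the right, rotate −149.1° → (-15.4517, -20.2268, 133.8000°)
go_straight(1.97): x += 1.97·cos θ, y += 1.97·sin θ → (-16.8152, -18.8050, 133.8000°)
turn_right(30.0°): centre at ρ to the right, rotate −30.0° → (-18.4162, -15.8928, 103.8000°)
go_straight(4.17): x += 4.17·cos θ, y += 4.17·sin θ → (-19.4109, -11.8432, 103.8000°)
turn_left(123.8°): centre at ρ to the left, rotate +123.8° → (-30.3864, -9.0455, 227.6000°)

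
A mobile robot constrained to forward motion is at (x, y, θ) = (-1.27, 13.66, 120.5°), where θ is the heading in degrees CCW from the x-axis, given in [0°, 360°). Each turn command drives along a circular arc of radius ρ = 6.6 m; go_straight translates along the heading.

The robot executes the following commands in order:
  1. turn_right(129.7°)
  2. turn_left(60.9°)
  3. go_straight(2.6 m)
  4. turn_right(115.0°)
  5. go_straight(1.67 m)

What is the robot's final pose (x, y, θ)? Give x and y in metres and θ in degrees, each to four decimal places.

set_pose: (x, y, θ) = (-1.2700, 13.6600, 120.5000°), ρ = 6.6
turn_right(129.7°): centre at ρ to the right, rotate −129.7° → (5.4720, 23.5249, -9.2000° ≡ 350.8000°)
turn_left(60.9°): centre at ρ to the left, rotate +60.9° → (11.7067, 25.9494, 411.7000° ≡ 51.7000°)
go_straight(2.6): x += 2.6·cos θ, y += 2.6·sin θ → (13.3181, 27.9898, 51.7000°)
turn_right(115.0°): centre at ρ to the right, rotate −115.0° → (24.3939, 26.8648, -63.3000° ≡ 296.7000°)
go_straight(1.67): x += 1.67·cos θ, y += 1.67·sin θ → (25.1443, 25.3729, 296.7000°)

(25.1443, 25.3729, 296.7000°)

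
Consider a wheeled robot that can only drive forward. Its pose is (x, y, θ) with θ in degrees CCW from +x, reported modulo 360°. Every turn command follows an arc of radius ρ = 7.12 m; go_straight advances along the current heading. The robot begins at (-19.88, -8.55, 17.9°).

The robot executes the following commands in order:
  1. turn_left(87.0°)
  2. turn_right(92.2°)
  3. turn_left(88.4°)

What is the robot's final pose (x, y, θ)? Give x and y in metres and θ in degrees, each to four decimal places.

set_pose: (x, y, θ) = (-19.8800, -8.5500, 17.9000°), ρ = 7.12
turn_left(87.0°): centre at ρ to the left, rotate +87.0° → (-15.1878, 0.0561, 104.9000°)
turn_right(92.2°): centre at ρ to the right, rotate −92.2° → (-9.8725, 8.8327, 12.7000°)
turn_left(88.4°): centre at ρ to the left, rotate +88.4° → (-4.4510, 17.1493, 101.1000°)

(-4.4510, 17.1493, 101.1000°)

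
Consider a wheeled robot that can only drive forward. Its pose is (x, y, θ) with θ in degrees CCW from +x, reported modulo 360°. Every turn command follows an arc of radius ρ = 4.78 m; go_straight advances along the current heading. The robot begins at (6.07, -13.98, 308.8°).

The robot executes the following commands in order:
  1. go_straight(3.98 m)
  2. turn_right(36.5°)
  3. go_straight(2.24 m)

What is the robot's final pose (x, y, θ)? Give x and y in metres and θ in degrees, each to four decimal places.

(9.7047, -22.1233, 272.3000°)

set_pose: (x, y, θ) = (6.0700, -13.9800, 308.8000°), ρ = 4.78
go_straight(3.98): x += 3.98·cos θ, y += 3.98·sin θ → (8.5639, -17.0818, 308.8000°)
turn_right(36.5°): centre at ρ to the right, rotate −36.5° → (9.6148, -19.8851, 272.3000°)
go_straight(2.24): x += 2.24·cos θ, y += 2.24·sin θ → (9.7047, -22.1233, 272.3000°)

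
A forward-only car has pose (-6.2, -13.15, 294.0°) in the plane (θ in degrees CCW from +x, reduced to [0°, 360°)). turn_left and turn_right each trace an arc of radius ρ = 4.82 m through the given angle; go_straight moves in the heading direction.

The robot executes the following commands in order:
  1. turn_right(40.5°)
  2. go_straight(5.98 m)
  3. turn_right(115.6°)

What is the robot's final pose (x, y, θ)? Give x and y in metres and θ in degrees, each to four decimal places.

set_pose: (x, y, θ) = (-6.2000, -13.1500, 294.0000°), ρ = 4.82
turn_right(40.5°): centre at ρ to the right, rotate −40.5° → (-5.9818, -16.4794, 253.5000°)
go_straight(5.98): x += 5.98·cos θ, y += 5.98·sin θ → (-7.6802, -22.2132, 253.5000°)
turn_right(115.6°): centre at ρ to the right, rotate −115.6° → (-15.5332, -24.4205, 137.9000°)

(-15.5332, -24.4205, 137.9000°)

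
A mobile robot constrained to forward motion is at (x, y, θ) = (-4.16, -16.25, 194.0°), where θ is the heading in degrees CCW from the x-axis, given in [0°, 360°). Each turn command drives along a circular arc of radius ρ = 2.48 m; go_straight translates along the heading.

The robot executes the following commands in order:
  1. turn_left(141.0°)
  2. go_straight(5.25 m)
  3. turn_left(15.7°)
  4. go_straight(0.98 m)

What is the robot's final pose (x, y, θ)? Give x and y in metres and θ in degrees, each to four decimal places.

(1.7644, -23.4809, 350.7000°)

set_pose: (x, y, θ) = (-4.1600, -16.2500, 194.0000°), ρ = 2.48
turn_left(141.0°): centre at ρ to the left, rotate +141.0° → (-4.6081, -20.9040, 335.0000°)
go_straight(5.25): x += 5.25·cos θ, y += 5.25·sin θ → (0.1500, -23.1227, 335.0000°)
turn_left(15.7°): centre at ρ to the left, rotate +15.7° → (0.7973, -23.3225, 350.7000°)
go_straight(0.98): x += 0.98·cos θ, y += 0.98·sin θ → (1.7644, -23.4809, 350.7000°)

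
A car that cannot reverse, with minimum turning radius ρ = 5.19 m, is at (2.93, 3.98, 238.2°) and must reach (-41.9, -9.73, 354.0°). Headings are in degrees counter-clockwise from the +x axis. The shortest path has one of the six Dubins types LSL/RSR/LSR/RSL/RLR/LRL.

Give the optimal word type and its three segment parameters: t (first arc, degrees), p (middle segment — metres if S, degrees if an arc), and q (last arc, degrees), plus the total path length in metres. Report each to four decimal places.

RSL: t = 56.9061°, p = 40.1212 m, q = 172.7061°, L = 60.9200 m

Let ψ = atan2(Δy, Δx) = atan2(-13.71, -44.83) = -162.9952° be the start→goal bearing.
Normalize: d = |goal − start| / ρ = 46.879558/5.19 = 9.032670, α = (θ_start − ψ) mod 360° = 41.1952° = 0.718992 rad, β = (θ_goal − ψ) mod 360° = 156.9952° = 2.740083 rad.
Common terms: sin α = 0.658627, cos α = 0.752470, sin β = 0.390808, cos β = -0.920472, cos(α−β) = -0.435231, d² = 81.589131. Work in radians in the unit-radius frame; every candidate has L = ρ·(t + p + q).
LSL: p² = 2 + d² − 2cos(α−β) + 2d(sin α − sin β) = 89.297828; p = √p² = 9.449753; φ = atan2(cos β − cos α, d + sin α − sin β) = -0.177974 rad; t = (φ − α) mod 2π = 5.386220 rad, q = (β − φ) mod 2π = 2.918057 rad → L = 5.19·(5.386220 + 9.449753 + 2.918057) = 5.19·17.754029 = 92.143413 m
RSR: p² = 2 + d² − 2cos(α−β) + 2d(sin β − sin α) = 79.621359; p = √p² = 8.923080; φ = atan2(cos α − cos β, d − sin α + sin β) = 0.188601 rad; t = (α − φ) mod 2π = 0.530391 rad, q = (φ − β) mod 2π = 3.731703 rad → L = 5.19·(0.530391 + 8.923080 + 3.731703) = 5.19·13.185174 = 68.431054 m
LSR: p² = d² − 2 + 2cos(α−β) + 2d(sin α + sin β) = 97.677063; p = √p² = 9.883171; φ = atan2(−cos α − cos β, d + sin α + sin β) − atan2(−2, p) = 0.216330 rad; t = (φ − α) mod 2π = 5.780523 rad, q = (φ − β) mod 2π = 3.759432 rad → L = 5.19·(5.780523 + 9.883171 + 3.759432) = 5.19·19.423125 = 100.806019 m
RSL: p² = d² − 2 + 2cos(α−β) − 2d(sin α + sin β) = 59.760275; p = √p² = 7.730477; φ = atan2(cos α + cos β, d − sin α − sin β) − atan2(2, p) = -0.274206 rad; t = (α − φ) mod 2π = 0.993199 rad, q = (β − φ) mod 2π = 3.014290 rad → L = 5.19·(0.993199 + 7.730477 + 3.014290) = 5.19·11.737966 = 60.920042 m
RLR: c = (6 − d² + 2cos(α−β) + 2d(sin α − sin β))/8 = -8.952670, |c| > 1 → infeasible
LRL: c = (6 − d² + 2cos(α−β) − 2d(sin α − sin β))/8 = -10.162229, |c| > 1 → infeasible
Shortest: RSL with L = 60.920042 m ≈ 60.9200 m
Convert RSL to answer units (arcs ×180/π): t = 0.993199·180/π = 56.9061°, p = ρ·p = 5.19·7.730477 = 40.1212 m, q = 3.014290·180/π = 172.7061°, L = 60.9200 m.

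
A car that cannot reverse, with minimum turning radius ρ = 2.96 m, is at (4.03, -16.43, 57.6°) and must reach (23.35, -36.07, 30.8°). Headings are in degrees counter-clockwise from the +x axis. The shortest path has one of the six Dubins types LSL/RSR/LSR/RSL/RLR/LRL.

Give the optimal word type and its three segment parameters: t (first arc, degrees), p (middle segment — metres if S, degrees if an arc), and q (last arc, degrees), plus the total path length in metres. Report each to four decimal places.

RSL: t = 118.7472°, p = 20.9715 m, q = 91.9472°, L = 31.8564 m

Let ψ = atan2(Δy, Δx) = atan2(-19.64, 19.32) = -45.4706° be the start→goal bearing.
Normalize: d = |goal − start| / ρ = 27.549809/2.96 = 9.307368, α = (θ_start − ψ) mod 360° = 103.0706° = 1.798921 rad, β = (θ_goal − ψ) mod 360° = 76.2706° = 1.331173 rad.
Common terms: sin α = 0.974092, cos α = -0.226151, sin β = 0.971427, cos β = 0.237337, cos(α−β) = 0.892586, d² = 86.627100. Work in radians in the unit-radius frame; every candidate has L = ρ·(t + p + q).
LSL: p² = 2 + d² − 2cos(α−β) + 2d(sin α − sin β) = 86.891532; p = √p² = 9.321563; φ = atan2(cos β − cos α, d + sin α − sin β) = 0.049743 rad; t = (φ − α) mod 2π = 4.534007 rad, q = (β − φ) mod 2π = 1.281430 rad → L = 2.96·(4.534007 + 9.321563 + 1.281430) = 2.96·15.137000 = 44.805519 m
RSR: p² = 2 + d² − 2cos(α−β) + 2d(sin β − sin α) = 86.792325; p = √p² = 9.316240; φ = atan2(cos α − cos β, d − sin α + sin β) = -0.049771 rad; t = (α − φ) mod 2π = 1.848692 rad, q = (φ − β) mod 2π = 4.902241 rad → L = 2.96·(1.848692 + 9.316240 + 4.902241) = 2.96·16.067173 = 47.558833 m
LSR: p² = d² − 2 + 2cos(α−β) + 2d(sin α + sin β) = 122.627606; p = √p² = 11.073735; φ = atan2(−cos α − cos β, d + sin α + sin β) − atan2(−2, p) = 0.177687 rad; t = (φ − α) mod 2π = 4.661951 rad, q = (φ − β) mod 2π = 5.129700 rad → L = 2.96·(4.661951 + 11.073735 + 5.129700) = 2.96·20.865386 = 61.761543 m
RSL: p² = d² − 2 + 2cos(α−β) − 2d(sin α + sin β) = 50.196938; p = √p² = 7.084980; φ = atan2(cos α + cos β, d − sin α − sin β) − atan2(2, p) = -0.273609 rad; t = (α − φ) mod 2π = 2.072530 rad, q = (β − φ) mod 2π = 1.604782 rad → L = 2.96·(2.072530 + 7.084980 + 1.604782) = 2.96·10.762292 = 31.856384 m
RLR: c = (6 − d² + 2cos(α−β) + 2d(sin α − sin β))/8 = -9.849041, |c| > 1 → infeasible
LRL: c = (6 − d² + 2cos(α−β) − 2d(sin α − sin β))/8 = -9.861441, |c| > 1 → infeasible
Shortest: RSL with L = 31.856384 m ≈ 31.8564 m
Convert RSL to answer units (arcs ×180/π): t = 2.072530·180/π = 118.7472°, p = ρ·p = 2.96·7.084980 = 20.9715 m, q = 1.604782·180/π = 91.9472°, L = 31.8564 m.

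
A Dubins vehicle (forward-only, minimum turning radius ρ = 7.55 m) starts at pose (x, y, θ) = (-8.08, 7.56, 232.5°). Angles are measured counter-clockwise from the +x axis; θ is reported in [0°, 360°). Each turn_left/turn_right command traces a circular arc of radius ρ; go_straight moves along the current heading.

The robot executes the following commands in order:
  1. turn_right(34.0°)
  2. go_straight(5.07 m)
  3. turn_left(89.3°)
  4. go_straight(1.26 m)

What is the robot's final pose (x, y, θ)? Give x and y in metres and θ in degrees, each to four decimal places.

(-20.8899, -7.2800, 287.8000°)

set_pose: (x, y, θ) = (-8.0800, 7.5600, 232.5000°), ρ = 7.55
turn_right(34.0°): centre at ρ to the right, rotate −34.0° → (-11.6742, 4.9963, 198.5000°)
go_straight(5.07): x += 5.07·cos θ, y += 5.07·sin θ → (-16.4822, 3.3876, 198.5000°)
turn_left(89.3°): centre at ρ to the left, rotate +89.3° → (-21.2751, -6.0803, 287.8000°)
go_straight(1.26): x += 1.26·cos θ, y += 1.26·sin θ → (-20.8899, -7.2800, 287.8000°)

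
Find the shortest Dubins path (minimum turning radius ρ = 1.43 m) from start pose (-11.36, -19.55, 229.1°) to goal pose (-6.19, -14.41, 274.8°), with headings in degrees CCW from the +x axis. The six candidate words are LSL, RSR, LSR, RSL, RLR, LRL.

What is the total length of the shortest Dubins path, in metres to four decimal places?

Let ψ = atan2(Δy, Δx) = atan2(5.14, 5.17) = 44.8333° be the start→goal bearing.
Normalize: d = |goal − start| / ρ = 7.290302/1.43 = 5.098113, α = (θ_start − ψ) mod 360° = 184.2667° = 3.216061 rad, β = (θ_goal − ψ) mod 360° = 229.9667° = 4.013676 rad.
Common terms: sin α = -0.074399, cos α = -0.997229, sin β = -0.765671, cos β = -0.643232, cos(α−β) = 0.698415, d² = 25.990757. Work in radians in the unit-radius frame; every candidate has L = ρ·(t + p + q).
LSL: p² = 2 + d² − 2cos(α−β) + 2d(sin α − sin β) = 33.642287; p = √p² = 5.800197; φ = atan2(cos β − cos α, d + sin α − sin β) = 0.061070 rad; t = (φ − α) mod 2π = 3.128194 rad, q = (β − φ) mod 2π = 3.952607 rad → L = 1.43·(3.128194 + 5.800197 + 3.952607) = 1.43·12.880998 = 18.419827 m
RSR: p² = 2 + d² − 2cos(α−β) + 2d(sin β − sin α) = 19.545567; p = √p² = 4.421037; φ = atan2(cos α − cos β, d − sin α + sin β) = -0.080157 rad; t = (α − φ) mod 2π = 3.296218 rad, q = (φ − β) mod 2π = 2.189352 rad → L = 1.43·(3.296218 + 4.421037 + 2.189352) = 1.43·9.906607 = 14.166448 m
LSR: p² = d² − 2 + 2cos(α−β) + 2d(sin α + sin β) = 16.822040; p = √p² = 4.101468; φ = atan2(−cos α − cos β, d + sin α + sin β) − atan2(−2, p) = 0.821440 rad; t = (φ − α) mod 2π = 3.888564 rad, q = (φ − β) mod 2π = 3.090949 rad → L = 1.43·(3.888564 + 4.101468 + 3.090949) = 1.43·11.080981 = 15.845803 m
RSL: p² = d² − 2 + 2cos(α−β) − 2d(sin α + sin β) = 33.953136; p = √p² = 5.826932; φ = atan2(cos α + cos β, d − sin α − sin β) − atan2(2, p) = -0.600168 rad; t = (α − φ) mod 2π = 3.816229 rad, q = (β − φ) mod 2π = 4.613845 rad → L = 1.43·(3.816229 + 5.826932 + 4.613845) = 1.43·14.257006 = 20.387518 m
RLR: c = (6 − d² + 2cos(α−β) + 2d(sin α − sin β))/8 = -1.443196, |c| > 1 → infeasible
LRL: c = (6 − d² + 2cos(α−β) − 2d(sin α − sin β))/8 = -3.205286, |c| > 1 → infeasible
Shortest: RSR with L = 14.166448 m ≈ 14.1664 m

14.1664 m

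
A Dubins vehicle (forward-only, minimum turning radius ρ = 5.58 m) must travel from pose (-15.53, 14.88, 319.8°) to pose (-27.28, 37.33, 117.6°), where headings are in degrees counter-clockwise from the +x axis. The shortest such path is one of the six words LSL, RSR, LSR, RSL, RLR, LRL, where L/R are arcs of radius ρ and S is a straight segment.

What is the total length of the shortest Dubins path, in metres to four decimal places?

Let ψ = atan2(Δy, Δx) = atan2(22.45, -11.75) = 117.6269° be the start→goal bearing.
Normalize: d = |goal − start| / ρ = 25.339002/5.58 = 4.541040, α = (θ_start − ψ) mod 360° = 202.1731° = 3.528586 rad, β = (θ_goal − ψ) mod 360° = 359.9731° = 6.282716 rad.
Common terms: sin α = -0.377406, cos α = -0.926048, sin β = -0.000469, cos β = 1.000000, cos(α−β) = -0.925871, d² = 20.621042. Work in radians in the unit-radius frame; every candidate has L = ρ·(t + p + q).
LSL: p² = 2 + d² − 2cos(α−β) + 2d(sin α − sin β) = 21.049415; p = √p² = 4.587964; φ = atan2(cos β − cos α, d + sin α − sin β) = 0.433230 rad; t = (φ − α) mod 2π = 3.187829 rad, q = (β − φ) mod 2π = 5.849486 rad → L = 5.58·(3.187829 + 4.587964 + 5.849486) = 5.58·13.625279 = 76.029057 m
RSR: p² = 2 + d² − 2cos(α−β) + 2d(sin β − sin α) = 27.896151; p = √p² = 5.281681; φ = atan2(cos α − cos β, d − sin α + sin β) = -0.373274 rad; t = (α − φ) mod 2π = 3.901860 rad, q = (φ − β) mod 2π = 5.910381 rad → L = 5.58·(3.901860 + 5.281681 + 5.910381) = 5.58·15.093922 = 84.224083 m
LSR: p² = d² − 2 + 2cos(α−β) + 2d(sin α + sin β) = 13.337405; p = √p² = 3.652041; φ = atan2(−cos α − cos β, d + sin α + sin β) − atan2(−2, p) = 0.483267 rad; t = (φ − α) mod 2π = 3.237866 rad, q = (φ − β) mod 2π = 0.483737 rad → L = 5.58·(3.237866 + 3.652041 + 0.483737) = 5.58·7.373644 = 41.144933 m
RSL: p² = d² − 2 + 2cos(α−β) − 2d(sin α + sin β) = 20.201196; p = √p² = 4.494574; φ = atan2(cos α + cos β, d − sin α − sin β) − atan2(2, p) = -0.403639 rad; t = (α − φ) mod 2π = 3.932225 rad, q = (β − φ) mod 2π = 0.403170 rad → L = 5.58·(3.932225 + 4.494574 + 0.403170) = 5.58·8.829969 = 49.271229 m
RLR: c = (6 − d² + 2cos(α−β) + 2d(sin α − sin β))/8 = -2.487019, |c| > 1 → infeasible
LRL: c = (6 − d² + 2cos(α−β) − 2d(sin α − sin β))/8 = -1.631177, |c| > 1 → infeasible
Shortest: LSR with L = 41.144933 m ≈ 41.1449 m

41.1449 m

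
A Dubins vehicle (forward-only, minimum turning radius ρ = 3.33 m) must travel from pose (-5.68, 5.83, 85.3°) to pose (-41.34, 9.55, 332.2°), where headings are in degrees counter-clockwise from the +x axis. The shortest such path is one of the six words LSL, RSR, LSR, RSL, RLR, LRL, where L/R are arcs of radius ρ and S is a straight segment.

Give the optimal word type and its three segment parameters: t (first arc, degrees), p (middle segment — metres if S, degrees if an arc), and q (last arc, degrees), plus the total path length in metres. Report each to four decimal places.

LSL: t = 82.9699°, p = 31.4448 m, q = 163.9301°, L = 45.7945 m

Let ψ = atan2(Δy, Δx) = atan2(3.72, -35.66) = 174.0445° be the start→goal bearing.
Normalize: d = |goal − start| / ρ = 35.853507/3.33 = 10.766819, α = (θ_start − ψ) mod 360° = 271.2555° = 4.734301 rad, β = (θ_goal − ψ) mod 360° = 158.1555° = 2.760334 rad.
Common terms: sin α = -0.999760, cos α = 0.021910, sin β = 0.372089, cos β = -0.928197, cos(α−β) = -0.392337, d² = 115.924393. Work in radians in the unit-radius frame; every candidate has L = ρ·(t + p + q).
LSL: p² = 2 + d² − 2cos(α−β) + 2d(sin α − sin β) = 89.168162; p = √p² = 9.442889; φ = atan2(cos β − cos α, d + sin α − sin β) = -0.100787 rad; t = (φ − α) mod 2π = 1.448097 rad, q = (β − φ) mod 2π = 2.861120 rad → L = 3.33·(1.448097 + 9.442889 + 2.861120) = 3.33·13.752107 = 45.794518 m
RSR: p² = 2 + d² − 2cos(α−β) + 2d(sin β − sin α) = 148.249972; p = √p² = 12.175795; φ = atan2(cos α − cos β, d − sin α + sin β) = 0.078112 rad; t = (α − φ) mod 2π = 4.656189 rad, q = (φ − β) mod 2π = 3.600963 rad → L = 3.33·(4.656189 + 12.175795 + 3.600963) = 3.33·20.432947 = 68.041714 m
LSR: p² = d² − 2 + 2cos(α−β) + 2d(sin α + sin β) = 99.623686; p = √p² = 9.981167; φ = atan2(−cos α − cos β, d + sin α + sin β) − atan2(−2, p) = 0.286906 rad; t = (φ − α) mod 2π = 1.835791 rad, q = (φ − β) mod 2π = 3.809758 rad → L = 3.33·(1.835791 + 9.981167 + 3.809758) = 3.33·15.626715 = 52.036961 m
RSL: p² = d² − 2 + 2cos(α−β) − 2d(sin α + sin β) = 126.655751; p = √p² = 11.254144; φ = atan2(cos α + cos β, d − sin α − sin β) − atan2(2, p) = -0.255246 rad; t = (α − φ) mod 2π = 4.989547 rad, q = (β − φ) mod 2π = 3.015580 rad → L = 3.33·(4.989547 + 11.254144 + 3.015580) = 3.33·19.259271 = 64.133373 m
RLR: c = (6 − d² + 2cos(α−β) + 2d(sin α − sin β))/8 = -17.531247, |c| > 1 → infeasible
LRL: c = (6 − d² + 2cos(α−β) − 2d(sin α − sin β))/8 = -10.146020, |c| > 1 → infeasible
Shortest: LSL with L = 45.794518 m ≈ 45.7945 m
Convert LSL to answer units (arcs ×180/π): t = 1.448097·180/π = 82.9699°, p = ρ·p = 3.33·9.442889 = 31.4448 m, q = 2.861120·180/π = 163.9301°, L = 45.7945 m.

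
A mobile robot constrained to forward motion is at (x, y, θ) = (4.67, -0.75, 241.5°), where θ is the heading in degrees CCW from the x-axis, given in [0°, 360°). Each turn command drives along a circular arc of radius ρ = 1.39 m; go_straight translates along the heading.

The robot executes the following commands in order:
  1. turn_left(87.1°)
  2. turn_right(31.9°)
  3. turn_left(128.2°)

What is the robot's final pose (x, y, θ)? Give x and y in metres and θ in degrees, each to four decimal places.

(8.1855, -3.1267, 64.9000°)

set_pose: (x, y, θ) = (4.6700, -0.7500, 241.5000°), ρ = 1.39
turn_left(87.1°): centre at ρ to the left, rotate +87.1° → (5.1674, -2.5997, 328.6000°)
turn_right(31.9°): centre at ρ to the right, rotate −31.9° → (5.6849, -3.1616, 296.7000°)
turn_left(128.2°): centre at ρ to the left, rotate +128.2° → (8.1855, -3.1267, 424.9000° ≡ 64.9000°)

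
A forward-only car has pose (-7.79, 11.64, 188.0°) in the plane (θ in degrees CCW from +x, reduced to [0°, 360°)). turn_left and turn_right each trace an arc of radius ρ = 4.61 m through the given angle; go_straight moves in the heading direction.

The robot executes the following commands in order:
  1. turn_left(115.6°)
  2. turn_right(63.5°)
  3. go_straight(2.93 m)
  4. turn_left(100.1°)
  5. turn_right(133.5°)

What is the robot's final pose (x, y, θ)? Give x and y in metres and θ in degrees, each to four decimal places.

(-9.3475, -17.9568, 206.7000°)

set_pose: (x, y, θ) = (-7.7900, 11.6400, 188.0000°), ρ = 4.61
turn_left(115.6°): centre at ρ to the left, rotate +115.6° → (-10.9882, 4.5237, 303.6000°)
turn_right(63.5°): centre at ρ to the right, rotate −63.5° → (-10.8316, -0.3254, 240.1000°)
go_straight(2.93): x += 2.93·cos θ, y += 2.93·sin θ → (-12.2921, -2.8654, 240.1000°)
turn_left(100.1°): centre at ρ to the left, rotate +100.1° → (-9.8573, -9.5009, 340.2000°)
turn_right(133.5°): centre at ρ to the right, rotate −133.5° → (-9.3475, -17.9568, 206.7000°)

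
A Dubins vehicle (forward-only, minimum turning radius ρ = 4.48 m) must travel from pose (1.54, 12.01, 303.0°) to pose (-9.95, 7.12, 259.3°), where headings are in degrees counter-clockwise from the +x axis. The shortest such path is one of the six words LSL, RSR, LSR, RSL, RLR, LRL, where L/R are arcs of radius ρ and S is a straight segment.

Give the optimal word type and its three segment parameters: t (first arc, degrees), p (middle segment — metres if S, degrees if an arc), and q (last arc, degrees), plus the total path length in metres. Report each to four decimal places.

LRL: t = 44.7258°, p = 261.5232°, q = 173.0975°, L = 37.4805 m

Let ψ = atan2(Δy, Δx) = atan2(-4.89, -11.49) = -156.9460° be the start→goal bearing.
Normalize: d = |goal − start| / ρ = 12.487282/4.48 = 2.787340, α = (θ_start − ψ) mod 360° = 99.9460° = 1.744387 rad, β = (θ_goal − ψ) mod 360° = 56.2460° = 0.981678 rad.
Common terms: sin α = 0.984971, cos α = -0.172720, sin β = 0.831431, cos β = 0.555628, cos(α−β) = 0.722967, d² = 7.769262. Work in radians in the unit-radius frame; every candidate has L = ρ·(t + p + q).
LSL: p² = 2 + d² − 2cos(α−β) + 2d(sin α − sin β) = 9.179265; p = √p² = 3.029730; φ = atan2(cos β − cos α, d + sin α − sin β) = 0.242778 rad; t = (φ − α) mod 2π = 4.781577 rad, q = (β − φ) mod 2π = 0.738900 rad → L = 4.48·(4.781577 + 3.029730 + 0.738900) = 4.48·8.550207 = 38.304925 m
RSR: p² = 2 + d² − 2cos(α−β) + 2d(sin β − sin α) = 7.467391; p = √p² = 2.732653; φ = atan2(cos α − cos β, d − sin α + sin β) = -0.269796 rad; t = (α − φ) mod 2π = 2.014183 rad, q = (φ − β) mod 2π = 5.031711 rad → L = 4.48·(2.014183 + 2.732653 + 5.031711) = 4.48·9.778547 = 43.807890 m
LSR: p² = d² − 2 + 2cos(α−β) + 2d(sin α + sin β) = 17.341054; p = √p² = 4.164259; φ = atan2(−cos α − cos β, d + sin α + sin β) − atan2(−2, p) = 0.364763 rad; t = (φ − α) mod 2π = 4.903562 rad, q = (φ − β) mod 2π = 5.666271 rad → L = 4.48·(4.903562 + 4.164259 + 5.666271) = 4.48·14.734091 = 66.008729 m
RSL: p² = d² − 2 + 2cos(α−β) − 2d(sin α + sin β) = -2.910661 < 0 → infeasible
RLR: c = (6 − d² + 2cos(α−β) + 2d(sin α − sin β))/8 = 0.066576; p = 2π − arccos c = 4.779014 rad; φ = atan2(cos α − cos β, d − sin α + sin β) = -0.269796 rad; t = (α − φ + p/2) mod 2π = 4.403690 rad, q = (α − β − t + p) mod 2π = 1.138033 rad → L = 4.48·(4.403690 + 4.779014 + 1.138033) = 4.48·10.320738 = 46.236905 m
LRL: c = (6 − d² + 2cos(α−β) − 2d(sin α − sin β))/8 = -0.147408; p = 2π − arccos c = 4.564442 rad; φ = atan2(cos β − cos α, d + sin α − sin β) = 0.242778 rad; t = (φ − α + p/2) mod 2π = 0.780612 rad, q = (β − α − t + p) mod 2π = 3.021121 rad → L = 4.48·(0.780612 + 4.564442 + 3.021121) = 4.48·8.366175 = 37.480462 m
Shortest: LRL with L = 37.480462 m ≈ 37.4805 m
Convert LRL to answer units (arcs ×180/π): t = 0.780612·180/π = 44.7258°, p = 4.564442·180/π = 261.5232°, q = 3.021121·180/π = 173.0975°, L = 37.4805 m.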